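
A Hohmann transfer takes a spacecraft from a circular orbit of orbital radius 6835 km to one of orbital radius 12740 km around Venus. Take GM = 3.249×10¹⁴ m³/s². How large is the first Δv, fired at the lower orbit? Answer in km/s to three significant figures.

Δv ≈ 0.971 km/s

r₁ = 6835 km = 6.835×10⁶ m.
r₂ = 12740 km = 1.274×10⁷ m.
Transfer ellipse a_t = (r₁ + r₂)/2 = 9.788×10⁶ m.
At r₁: circular v_c1 = √(μ/r₁) = 6895 m/s; transfer-periapsis v_p = √[μ(2/r₁ − 1/a_t)] = 7866 m/s.
Δv₁ = v_p − v_c1 = 971.5 m/s.
= 0.9715 km/s.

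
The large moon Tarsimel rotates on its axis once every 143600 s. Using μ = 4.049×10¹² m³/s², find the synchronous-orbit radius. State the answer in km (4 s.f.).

A synchronous orbit has period T, so by Kepler's third law a = (μT²/4π²)^(1/3).
μT²/4π² = 4.049×10¹² × (1.436×10⁵)² / 39.48 = 2.115×10²¹ m³.
a = 1.284×10⁷ m = 12836 km.

r_sync ≈ 12840 km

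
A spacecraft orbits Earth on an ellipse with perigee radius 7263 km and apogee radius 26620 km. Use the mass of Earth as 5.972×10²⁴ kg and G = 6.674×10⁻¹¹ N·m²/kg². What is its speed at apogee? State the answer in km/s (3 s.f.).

μ = GM = 6.674×10⁻¹¹ × 5.972×10²⁴ = 3.986×10¹⁴ m³/s².
Semi-major axis a = (r_p + r_a)/2 = 16942 km = 1.694×10⁷ m.
Vis-viva: v² = μ(2/r − 1/a) = 3.986×10¹⁴ × (7.513×10⁻⁸ − 5.903×10⁻⁸) = 6.419×10⁶ m²/s².
v = 2534 m/s = 2.534 km/s.

v ≈ 2.53 km/s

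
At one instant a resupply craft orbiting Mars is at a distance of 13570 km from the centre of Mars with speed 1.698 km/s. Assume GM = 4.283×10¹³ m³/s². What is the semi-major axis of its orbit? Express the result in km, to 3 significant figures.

a ≈ 12500 km

r = 1.357×10⁷ m.
Vis-viva rearranged: 1/a = 2/r − v²/μ = 1.474×10⁻⁷ − 6.732×10⁻⁸ = 8.007×10⁻⁸ m⁻¹.
a = 1.249×10⁷ m = 12490 km.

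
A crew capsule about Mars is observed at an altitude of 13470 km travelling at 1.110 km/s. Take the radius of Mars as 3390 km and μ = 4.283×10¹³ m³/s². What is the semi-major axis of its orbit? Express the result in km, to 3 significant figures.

r = 3390 + 13470 = 16860 km = 1.686×10⁷ m.
Specific orbital energy ε = v²/2 − μ/r = (1110)²/2 − 4.283×10¹³/1.686×10⁷ = -1.924×10⁶ J/kg.
Since ε = −μ/(2a), a = −μ/(2ε) = 1.113×10⁷ m = 11129 km.

a ≈ 11100 km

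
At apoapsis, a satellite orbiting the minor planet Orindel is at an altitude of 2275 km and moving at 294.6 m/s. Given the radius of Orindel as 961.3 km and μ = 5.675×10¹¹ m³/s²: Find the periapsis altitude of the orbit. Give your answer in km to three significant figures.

r_a = 961.3 + 2275 = 3236.3 km = 3.236×10⁶ m.
Specific energy ε = v²/2 − μ/r = -1.320×10⁵ J/kg, so a = −μ/(2ε) = 2.150×10⁶ m.
The apsides satisfy r_p + r_a = 2a, so the periapsis radius is 2a − r_a = 1.064×10⁶ m = 1064.2 km.
Periapsis altitude = 1064.2 − 961.3 = 102.95 km.

periapsis altitude ≈ 103 km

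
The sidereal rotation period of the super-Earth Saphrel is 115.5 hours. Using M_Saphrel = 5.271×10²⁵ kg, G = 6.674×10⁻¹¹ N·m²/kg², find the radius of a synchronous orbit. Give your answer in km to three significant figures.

r_sync ≈ 2.49×10⁵ km

μ = GM = 6.674×10⁻¹¹ × 5.271×10²⁵ = 3.518×10¹⁵ m³/s².
T = 115.5 hours = 4.158×10⁵ s.
A synchronous orbit has period T, so by Kepler's third law a = (μT²/4π²)^(1/3).
μT²/4π² = 3.518×10¹⁵ × (4.158×10⁵)² / 39.48 = 1.541×10²⁵ m³.
a = 2.488×10⁸ m = 2.4883×10⁵ km.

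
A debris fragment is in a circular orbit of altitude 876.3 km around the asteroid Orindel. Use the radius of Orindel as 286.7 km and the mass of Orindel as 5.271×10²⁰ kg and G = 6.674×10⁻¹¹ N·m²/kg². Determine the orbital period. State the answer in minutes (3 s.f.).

T ≈ 700 minutes

μ = GM = 6.674×10⁻¹¹ × 5.271×10²⁰ = 3.518×10¹⁰ m³/s².
r = 286.7 + 876.3 = 1163.0 km = 1.1630×10⁶ m.
Kepler's third law: T = 2π√(r³/μ) = 2π√((1.163×10⁶)³ / 3.518×10¹⁰).
r³/μ = 4.472×10⁷ s², so T = 2π × 6.687×10³ = 4.202×10⁴ s.
Converting: 4.202×10⁴ s ÷ 60.00 = 700.3 minutes.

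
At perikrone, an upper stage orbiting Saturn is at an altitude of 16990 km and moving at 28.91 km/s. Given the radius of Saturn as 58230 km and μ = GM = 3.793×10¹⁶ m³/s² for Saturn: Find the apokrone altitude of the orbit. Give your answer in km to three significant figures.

r_p = 58230 + 16990 = 75220 km = 7.522×10⁷ m.
Specific energy ε = v²/2 − μ/r = -8.636×10⁷ J/kg, so a = −μ/(2ε) = 2.196×10⁸ m.
The apsides satisfy r_p + r_a = 2a, so the apokrone radius is 2a − r_p = 3.640×10⁸ m = 3.6399×10⁵ km.
Apokrone altitude = 3.6399×10⁵ − 58230 = 3.0576×10⁵ km.

apokrone altitude ≈ 3.06×10⁵ km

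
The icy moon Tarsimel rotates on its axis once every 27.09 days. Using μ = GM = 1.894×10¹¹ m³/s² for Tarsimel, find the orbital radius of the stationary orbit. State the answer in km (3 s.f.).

r_sync ≈ 29700 km

T = 27.09 days = 2.341×10⁶ s.
A synchronous orbit has period T, so by Kepler's third law a = (μT²/4π²)^(1/3).
μT²/4π² = 1.894×10¹¹ × (2.341×10⁶)² / 39.48 = 2.628×10²² m³.
a = 2.973×10⁷ m = 29732 km.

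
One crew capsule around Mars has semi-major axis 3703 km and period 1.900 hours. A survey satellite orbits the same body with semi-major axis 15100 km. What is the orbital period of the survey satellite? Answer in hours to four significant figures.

T₂ ≈ 15.65 hours

Kepler's third law: T² ∝ a³, so T₂ = T₁ (a₂/a₁)^(3/2).
a₂/a₁ = 4.078, (a₂/a₁)^(3/2) = 8.234.
T₂ = 1.900 × 8.234 = 15.65 hours.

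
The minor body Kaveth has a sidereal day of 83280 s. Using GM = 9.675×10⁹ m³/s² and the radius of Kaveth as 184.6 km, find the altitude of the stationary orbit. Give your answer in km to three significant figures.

A synchronous orbit has period T, so by Kepler's third law a = (μT²/4π²)^(1/3).
μT²/4π² = 9.675×10⁹ × (8.328×10⁴)² / 39.48 = 1.700×10¹⁸ m³.
a = 1.193×10⁶ m = 1193.4 km.
Altitude h = a − R = 1193.4 − 184.6 = 1008.8 km.

h_sync ≈ 1010 km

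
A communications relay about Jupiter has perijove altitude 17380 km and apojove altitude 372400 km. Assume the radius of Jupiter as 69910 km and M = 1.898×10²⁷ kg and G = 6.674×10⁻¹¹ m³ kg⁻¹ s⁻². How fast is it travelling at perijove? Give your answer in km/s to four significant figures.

v ≈ 49.23 km/s

μ = GM = 6.674×10⁻¹¹ × 1.898×10²⁷ = 1.267×10¹⁷ m³/s².
r_p = 69910 + 17380 = 87290 km = 8.7290×10⁷ m.
r_a = 69910 + 372400 = 442310 km = 4.4231×10⁸ m.
Semi-major axis a = (r_p + r_a)/2 = 2.6480×10⁵ km = 2.648×10⁸ m.
Vis-viva: v² = μ(2/r − 1/a) = 1.267×10¹⁷ × (2.291×10⁻⁸ − 3.776×10⁻⁹) = 2.424×10⁹ m²/s².
v = 49230 m/s = 49.23 km/s.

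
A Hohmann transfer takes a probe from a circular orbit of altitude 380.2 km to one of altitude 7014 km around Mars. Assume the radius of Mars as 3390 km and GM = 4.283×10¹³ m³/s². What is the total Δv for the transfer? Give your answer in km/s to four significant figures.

r₁ = 3390 + 380.2 = 3770.2 km = 3.7702×10⁶ m.
r₂ = 3390 + 7014 = 10404 km = 1.0404×10⁷ m.
Transfer ellipse a_t = (r₁ + r₂)/2 = 7.087×10⁶ m.
At r₁: circular v_c1 = √(μ/r₁) = 3370 m/s; transfer-periapsis v_p = √[μ(2/r₁ − 1/a_t)] = 4084 m/s.
Δv₁ = v_p − v_c1 = 713.3 m/s.
At r₂: circular v_c2 = √(μ/r₂) = 2029 m/s; transfer-apoapsis v_a = √[μ(2/r₂ − 1/a_t)] = 1480 m/s.
Δv₂ = v_c2 − v_a = 549.1 m/s.
Total Δv = Δv₁ + Δv₂ = 1262 m/s = 1.262 km/s.

Δv_total ≈ 1.262 km/s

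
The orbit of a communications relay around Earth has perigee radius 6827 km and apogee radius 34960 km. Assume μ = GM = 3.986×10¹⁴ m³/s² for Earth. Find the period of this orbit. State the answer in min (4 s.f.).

Semi-major axis a = (r_p + r_a)/2 = (6827.0 + 34960)/2 = 20894 km = 2.089×10⁷ m.
By Kepler's third law T = 2π√(a³/μ) = 2π × 4.784×10³ = 3.006×10⁴ s.
= 500.9 min.

T ≈ 500.9 min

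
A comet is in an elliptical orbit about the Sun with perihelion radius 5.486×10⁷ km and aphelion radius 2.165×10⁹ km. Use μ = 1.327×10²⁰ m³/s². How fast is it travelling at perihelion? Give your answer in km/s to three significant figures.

v ≈ 68.7 km/s

Semi-major axis a = (r_p + r_a)/2 = 1.1099×10⁹ km = 1.110×10¹² m.
Vis-viva: v² = μ(2/r − 1/a) = 1.327×10²⁰ × (3.646×10⁻¹¹ − 9.010×10⁻¹³) = 4.718×10⁹ m²/s².
v = 68690 m/s = 68.69 km/s.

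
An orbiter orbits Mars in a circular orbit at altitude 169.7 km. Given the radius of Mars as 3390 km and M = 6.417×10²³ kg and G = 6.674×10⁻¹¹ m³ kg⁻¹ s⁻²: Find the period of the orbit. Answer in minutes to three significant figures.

T ≈ 107 minutes

μ = GM = 6.674×10⁻¹¹ × 6.417×10²³ = 4.283×10¹³ m³/s².
r = 3390 + 169.7 = 3559.7 km = 3.5597×10⁶ m.
Kepler's third law: T = 2π√(r³/μ) = 2π√((3.560×10⁶)³ / 4.283×10¹³).
r³/μ = 1.053×10⁶ s², so T = 2π × 1.026×10³ = 6.448×10³ s.
Converting: 6.448×10³ s ÷ 60.00 = 107.5 minutes.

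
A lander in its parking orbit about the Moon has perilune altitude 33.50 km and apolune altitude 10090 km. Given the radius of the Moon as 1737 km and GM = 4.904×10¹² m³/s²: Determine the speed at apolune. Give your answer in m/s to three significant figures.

r_p = 1737 + 33.50 = 1770.5 km = 1.7705×10⁶ m.
r_a = 1737 + 10090 = 11827 km = 1.1827×10⁷ m.
Semi-major axis a = (r_p + r_a)/2 = 6798.8 km = 6.799×10⁶ m.
Vis-viva: v² = μ(2/r − 1/a) = 4.904×10¹² × (1.691×10⁻⁷ − 1.471×10⁻⁷) = 1.080×10⁵ m²/s².
v = 328.6 m/s.

v ≈ 329 m/s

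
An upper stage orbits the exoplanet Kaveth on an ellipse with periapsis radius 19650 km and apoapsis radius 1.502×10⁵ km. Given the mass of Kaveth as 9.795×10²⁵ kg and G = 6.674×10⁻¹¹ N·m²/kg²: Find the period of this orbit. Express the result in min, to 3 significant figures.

T ≈ 1010 min

μ = GM = 6.674×10⁻¹¹ × 9.795×10²⁵ = 6.537×10¹⁵ m³/s².
Semi-major axis a = (r_p + r_a)/2 = (19650 + 1.5020×10⁵)/2 = 84925 km = 8.492×10⁷ m.
By Kepler's third law T = 2π√(a³/μ) = 2π × 9.680×10³ = 6.082×10⁴ s.
= 1014 min.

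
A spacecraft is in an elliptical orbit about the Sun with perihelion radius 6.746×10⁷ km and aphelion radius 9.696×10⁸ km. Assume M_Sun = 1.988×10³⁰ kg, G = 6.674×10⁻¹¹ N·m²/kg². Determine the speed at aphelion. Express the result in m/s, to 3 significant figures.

μ = GM = 6.674×10⁻¹¹ × 1.988×10³⁰ = 1.327×10²⁰ m³/s².
Semi-major axis a = (r_p + r_a)/2 = 5.1853×10⁸ km = 5.185×10¹¹ m.
Vis-viva: v² = μ(2/r − 1/a) = 1.327×10²⁰ × (2.063×10⁻¹² − 1.929×10⁻¹²) = 1.780×10⁷ m²/s².
v = 4219 m/s.

v ≈ 4220 m/s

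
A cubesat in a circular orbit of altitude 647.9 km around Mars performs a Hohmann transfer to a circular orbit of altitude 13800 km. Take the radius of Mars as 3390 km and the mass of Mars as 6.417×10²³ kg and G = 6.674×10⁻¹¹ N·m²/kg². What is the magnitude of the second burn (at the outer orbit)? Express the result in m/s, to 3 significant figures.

Δv ≈ 605 m/s

μ = GM = 6.674×10⁻¹¹ × 6.417×10²³ = 4.283×10¹³ m³/s².
r₁ = 3390 + 647.9 = 4037.9 km = 4.0379×10⁶ m.
r₂ = 3390 + 13800 = 17190 km = 1.7190×10⁷ m.
Transfer ellipse a_t = (r₁ + r₂)/2 = 1.061×10⁷ m.
At r₁: circular v_c1 = √(μ/r₁) = 3257 m/s; transfer-periapsis v_p = √[μ(2/r₁ − 1/a_t)] = 4145 m/s.
At r₂: circular v_c2 = √(μ/r₂) = 1578 m/s; transfer-apoapsis v_a = √[μ(2/r₂ − 1/a_t)] = 973.6 m/s.
Δv₂ = v_c2 − v_a = 604.9 m/s.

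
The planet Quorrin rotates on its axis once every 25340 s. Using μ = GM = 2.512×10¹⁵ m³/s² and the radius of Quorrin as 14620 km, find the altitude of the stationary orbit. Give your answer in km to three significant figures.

h_sync ≈ 19800 km

A synchronous orbit has period T, so by Kepler's third law a = (μT²/4π²)^(1/3).
μT²/4π² = 2.512×10¹⁵ × (2.534×10⁴)² / 39.48 = 4.086×10²² m³.
a = 3.444×10⁷ m = 34442 km.
Altitude h = a − R = 34442 − 14620 = 19822 km.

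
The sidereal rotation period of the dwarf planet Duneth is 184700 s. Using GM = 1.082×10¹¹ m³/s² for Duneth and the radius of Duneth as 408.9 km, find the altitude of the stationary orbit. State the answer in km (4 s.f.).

A synchronous orbit has period T, so by Kepler's third law a = (μT²/4π²)^(1/3).
μT²/4π² = 1.082×10¹¹ × (1.847×10⁵)² / 39.48 = 9.350×10¹⁹ m³.
a = 4.539×10⁶ m = 4538.7 km.
Altitude h = a − R = 4538.7 − 408.9 = 4129.8 km.

h_sync ≈ 4130 km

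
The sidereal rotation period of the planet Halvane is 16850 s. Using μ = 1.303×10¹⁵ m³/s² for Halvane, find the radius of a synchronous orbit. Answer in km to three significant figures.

r_sync ≈ 21100 km

A synchronous orbit has period T, so by Kepler's third law a = (μT²/4π²)^(1/3).
μT²/4π² = 1.303×10¹⁵ × (1.685×10⁴)² / 39.48 = 9.371×10²¹ m³.
a = 2.108×10⁷ m = 21083 km.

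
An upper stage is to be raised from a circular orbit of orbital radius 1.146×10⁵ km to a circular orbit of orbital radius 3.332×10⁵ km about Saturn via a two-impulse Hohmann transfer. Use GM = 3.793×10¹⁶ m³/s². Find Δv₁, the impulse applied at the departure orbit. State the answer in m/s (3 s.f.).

r₁ = 1.146×10⁵ km = 1.146×10⁸ m.
r₂ = 3.332×10⁵ km = 3.332×10⁸ m.
Transfer ellipse a_t = (r₁ + r₂)/2 = 2.239×10⁸ m.
At r₁: circular v_c1 = √(μ/r₁) = 18190 m/s; transfer-perikrone v_p = √[μ(2/r₁ − 1/a_t)] = 22190 m/s.
Δv₁ = v_p − v_c1 = 4001 m/s.

Δv ≈ 4000 m/s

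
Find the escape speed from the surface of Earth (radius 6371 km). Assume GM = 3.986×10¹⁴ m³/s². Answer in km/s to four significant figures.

r = R = 6.371×10⁶ m.
Escape speed v_esc = √(2μ/r) = √(2 × 3.986×10¹⁴ / 6.371×10⁶) = √(1.251×10⁸) = 11190 m/s.
= 11.19 km/s.

v_esc ≈ 11.19 km/s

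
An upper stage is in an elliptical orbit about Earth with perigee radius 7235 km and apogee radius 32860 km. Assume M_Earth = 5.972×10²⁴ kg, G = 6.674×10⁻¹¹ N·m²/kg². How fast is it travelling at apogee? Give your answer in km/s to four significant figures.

v ≈ 2.092 km/s

μ = GM = 6.674×10⁻¹¹ × 5.972×10²⁴ = 3.986×10¹⁴ m³/s².
Semi-major axis a = (r_p + r_a)/2 = 20048 km = 2.005×10⁷ m.
Vis-viva: v² = μ(2/r − 1/a) = 3.986×10¹⁴ × (6.086×10⁻⁸ − 4.988×10⁻⁸) = 4.377×10⁶ m²/s².
v = 2092 m/s = 2.092 km/s.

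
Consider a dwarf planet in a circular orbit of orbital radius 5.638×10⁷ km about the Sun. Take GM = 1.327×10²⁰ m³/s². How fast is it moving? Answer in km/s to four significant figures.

r = 5.638×10⁷ km = 5.638×10¹⁰ m.
For a circular orbit v = √(μ/r) = √(1.327×10²⁰ / 5.638×10¹⁰) = √(2.354×10⁹) = 48510 m/s.
That is 48.51 km/s.

v ≈ 48.51 km/s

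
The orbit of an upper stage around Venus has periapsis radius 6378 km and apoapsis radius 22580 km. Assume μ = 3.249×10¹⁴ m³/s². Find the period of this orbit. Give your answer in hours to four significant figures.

T ≈ 5.335 hours

Semi-major axis a = (r_p + r_a)/2 = (6378.0 + 22580)/2 = 14479 km = 1.448×10⁷ m.
By Kepler's third law T = 2π√(a³/μ) = 2π × 3.057×10³ = 1.920×10⁴ s.
= 5.335 hours.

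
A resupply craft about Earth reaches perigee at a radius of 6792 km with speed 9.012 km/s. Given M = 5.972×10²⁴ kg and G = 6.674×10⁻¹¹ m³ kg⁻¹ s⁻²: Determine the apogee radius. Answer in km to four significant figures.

apogee radius ≈ 15260 km

μ = GM = 6.674×10⁻¹¹ × 5.972×10²⁴ = 3.986×10¹⁴ m³/s².
r_p = 6.792×10⁶ m.
Specific energy ε = v²/2 − μ/r = -1.807×10⁷ J/kg, so a = −μ/(2ε) = 1.103×10⁷ m.
The apsides satisfy r_p + r_a = 2a, so the apogee radius is 2a − r_p = 1.526×10⁷ m = 15260 km.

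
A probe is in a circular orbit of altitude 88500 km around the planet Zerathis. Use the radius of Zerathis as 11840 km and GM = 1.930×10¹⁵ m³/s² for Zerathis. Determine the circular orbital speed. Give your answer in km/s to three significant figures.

v ≈ 4.39 km/s

r = 11840 + 88500 = 100340 km = 1.0034×10⁸ m.
For a circular orbit v = √(μ/r) = √(1.930×10¹⁵ / 1.003×10⁸) = √(1.923×10⁷) = 4386 m/s.
That is 4.386 km/s.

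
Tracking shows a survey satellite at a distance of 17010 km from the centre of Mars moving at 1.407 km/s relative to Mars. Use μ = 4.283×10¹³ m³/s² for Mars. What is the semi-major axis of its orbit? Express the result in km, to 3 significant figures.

a ≈ 14000 km

r = 1.701×10⁷ m.
Vis-viva rearranged: 1/a = 2/r − v²/μ = 1.176×10⁻⁷ − 4.622×10⁻⁸ = 7.136×10⁻⁸ m⁻¹.
a = 1.401×10⁷ m = 14014 km.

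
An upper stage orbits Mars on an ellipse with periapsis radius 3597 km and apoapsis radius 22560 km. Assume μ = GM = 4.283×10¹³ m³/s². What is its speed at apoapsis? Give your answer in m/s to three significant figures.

v ≈ 723 m/s

Semi-major axis a = (r_p + r_a)/2 = 13078 km = 1.308×10⁷ m.
Vis-viva: v² = μ(2/r − 1/a) = 4.283×10¹³ × (8.865×10⁻⁸ − 7.646×10⁻⁸) = 5.221×10⁵ m²/s².
v = 722.6 m/s.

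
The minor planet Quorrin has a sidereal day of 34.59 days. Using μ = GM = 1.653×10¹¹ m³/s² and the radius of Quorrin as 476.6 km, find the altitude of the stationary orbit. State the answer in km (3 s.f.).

T = 34.59 days = 2.989×10⁶ s.
A synchronous orbit has period T, so by Kepler's third law a = (μT²/4π²)^(1/3).
μT²/4π² = 1.653×10¹¹ × (2.989×10⁶)² / 39.48 = 3.740×10²² m³.
a = 3.344×10⁷ m = 33441 km.
Altitude h = a − R = 33441 − 476.6 = 32965 km.

h_sync ≈ 33000 km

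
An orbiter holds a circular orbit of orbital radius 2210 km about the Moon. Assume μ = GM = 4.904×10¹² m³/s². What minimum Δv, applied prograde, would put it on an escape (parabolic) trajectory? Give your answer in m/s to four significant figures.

Δv ≈ 617.0 m/s

r = 2210 km = 2.210×10⁶ m.
Circular speed v_c = √(μ/r) = 1490 m/s.
Escape speed v_esc = √(2μ/r) = √2 × v_c = 2107 m/s.
Δv = v_esc − v_c = 617.0 m/s.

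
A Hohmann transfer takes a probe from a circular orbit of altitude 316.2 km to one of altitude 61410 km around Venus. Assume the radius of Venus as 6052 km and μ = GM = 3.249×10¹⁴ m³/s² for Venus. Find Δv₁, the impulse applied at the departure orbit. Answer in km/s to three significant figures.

r₁ = 6052 + 316.2 = 6368.2 km = 6.3682×10⁶ m.
r₂ = 6052 + 61410 = 67462 km = 6.7462×10⁷ m.
Transfer ellipse a_t = (r₁ + r₂)/2 = 3.692×10⁷ m.
At r₁: circular v_c1 = √(μ/r₁) = 7143 m/s; transfer-periapsis v_p = √[μ(2/r₁ − 1/a_t)] = 9656 m/s.
Δv₁ = v_p − v_c1 = 2513 m/s.
= 2.513 km/s.

Δv ≈ 2.51 km/s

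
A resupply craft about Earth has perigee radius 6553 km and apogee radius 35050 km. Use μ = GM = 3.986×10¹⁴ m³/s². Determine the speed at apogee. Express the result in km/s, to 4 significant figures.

Semi-major axis a = (r_p + r_a)/2 = 20802 km = 2.080×10⁷ m.
Vis-viva: v² = μ(2/r − 1/a) = 3.986×10¹⁴ × (5.706×10⁻⁸ − 4.807×10⁻⁸) = 3.583×10⁶ m²/s².
v = 1893 m/s = 1.893 km/s.

v ≈ 1.893 km/s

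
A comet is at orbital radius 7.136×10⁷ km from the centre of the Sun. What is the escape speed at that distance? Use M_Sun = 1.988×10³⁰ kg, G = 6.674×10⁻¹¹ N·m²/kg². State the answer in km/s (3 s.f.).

v_esc ≈ 61.0 km/s

μ = GM = 6.674×10⁻¹¹ × 1.988×10³⁰ = 1.327×10²⁰ m³/s².
r = 7.136×10⁷ km = 7.136×10¹⁰ m.
Escape speed v_esc = √(2μ/r) = √(2 × 1.327×10²⁰ / 7.136×10¹⁰) = √(3.719×10⁹) = 60980 m/s.
= 60.98 km/s.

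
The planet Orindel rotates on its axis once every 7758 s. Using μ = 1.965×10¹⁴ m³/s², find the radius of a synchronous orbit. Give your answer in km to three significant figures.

r_sync ≈ 6690 km

A synchronous orbit has period T, so by Kepler's third law a = (μT²/4π²)^(1/3).
μT²/4π² = 1.965×10¹⁴ × (7.758×10³)² / 39.48 = 2.996×10²⁰ m³.
a = 6.691×10⁶ m = 6691.2 km.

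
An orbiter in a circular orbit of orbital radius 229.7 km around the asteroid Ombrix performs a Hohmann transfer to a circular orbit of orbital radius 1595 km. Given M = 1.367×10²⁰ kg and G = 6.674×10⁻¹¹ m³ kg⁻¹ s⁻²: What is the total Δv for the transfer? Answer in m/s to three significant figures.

Δv_total ≈ 102 m/s

μ = GM = 6.674×10⁻¹¹ × 1.367×10²⁰ = 9.123×10⁹ m³/s².
r₁ = 229.7 km = 2.297×10⁵ m.
r₂ = 1595 km = 1.595×10⁶ m.
Transfer ellipse a_t = (r₁ + r₂)/2 = 9.124×10⁵ m.
At r₁: circular v_c1 = √(μ/r₁) = 199.3 m/s; transfer-periapsis v_p = √[μ(2/r₁ − 1/a_t)] = 263.5 m/s.
Δv₁ = v_p − v_c1 = 64.21 m/s.
At r₂: circular v_c2 = √(μ/r₂) = 75.63 m/s; transfer-apoapsis v_a = √[μ(2/r₂ − 1/a_t)] = 37.95 m/s.
Δv₂ = v_c2 − v_a = 37.68 m/s.
Total Δv = Δv₁ + Δv₂ = 101.9 m/s.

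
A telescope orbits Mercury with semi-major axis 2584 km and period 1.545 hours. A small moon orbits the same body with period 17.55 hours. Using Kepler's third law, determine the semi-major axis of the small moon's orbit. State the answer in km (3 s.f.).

Kepler's third law: a³ ∝ T², so a₂ = a₁ (T₂/T₁)^(2/3).
T₂/T₁ = 11.36, (T₂/T₁)^(2/3) = 5.053.
a₂ = 2584 × 5.053 = 13060 km.

a₂ ≈ 13100 km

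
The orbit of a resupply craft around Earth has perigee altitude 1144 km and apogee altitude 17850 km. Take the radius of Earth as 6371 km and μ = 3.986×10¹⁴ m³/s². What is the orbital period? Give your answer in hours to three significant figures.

r_p = 6371 + 1144 = 7515.0 km = 7.5150×10⁶ m.
r_a = 6371 + 17850 = 24221 km = 2.4221×10⁷ m.
Semi-major axis a = (r_p + r_a)/2 = (7515.0 + 24221)/2 = 15868 km = 1.587×10⁷ m.
By Kepler's third law T = 2π√(a³/μ) = 2π × 3.166×10³ = 1.989×10⁴ s.
= 5.526 hours.

T ≈ 5.53 hours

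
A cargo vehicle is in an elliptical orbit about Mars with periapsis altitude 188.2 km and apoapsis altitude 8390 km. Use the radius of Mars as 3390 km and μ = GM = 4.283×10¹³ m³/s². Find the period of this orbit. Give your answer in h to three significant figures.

T ≈ 5.68 h

r_p = 3390 + 188.2 = 3578.2 km = 3.5782×10⁶ m.
r_a = 3390 + 8390 = 11780 km = 1.1780×10⁷ m.
Semi-major axis a = (r_p + r_a)/2 = (3578.2 + 11780)/2 = 7679.1 km = 7.679×10⁶ m.
By Kepler's third law T = 2π√(a³/μ) = 2π × 3.252×10³ = 2.043×10⁴ s.
= 5.675 h.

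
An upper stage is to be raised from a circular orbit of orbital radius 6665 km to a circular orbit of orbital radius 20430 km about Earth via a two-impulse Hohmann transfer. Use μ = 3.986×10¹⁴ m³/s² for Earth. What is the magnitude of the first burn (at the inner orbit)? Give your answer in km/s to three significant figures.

r₁ = 6665 km = 6.665×10⁶ m.
r₂ = 20430 km = 2.043×10⁷ m.
Transfer ellipse a_t = (r₁ + r₂)/2 = 1.355×10⁷ m.
At r₁: circular v_c1 = √(μ/r₁) = 7733 m/s; transfer-perigee v_p = √[μ(2/r₁ − 1/a_t)] = 9497 m/s.
Δv₁ = v_p − v_c1 = 1763 m/s.
= 1.763 km/s.

Δv ≈ 1.76 km/s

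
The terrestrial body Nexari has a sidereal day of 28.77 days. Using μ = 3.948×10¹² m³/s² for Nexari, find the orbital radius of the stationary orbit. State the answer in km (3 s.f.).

T = 28.77 days = 2.486×10⁶ s.
A synchronous orbit has period T, so by Kepler's third law a = (μT²/4π²)^(1/3).
μT²/4π² = 3.948×10¹² × (2.486×10⁶)² / 39.48 = 6.179×10²³ m³.
a = 8.517×10⁷ m = 85174 km.

r_sync ≈ 85200 km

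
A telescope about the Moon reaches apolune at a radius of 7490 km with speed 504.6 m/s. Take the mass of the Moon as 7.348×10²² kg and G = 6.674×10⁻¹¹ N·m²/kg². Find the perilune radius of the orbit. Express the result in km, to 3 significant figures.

perilune radius ≈ 1810 km

μ = GM = 6.674×10⁻¹¹ × 7.348×10²² = 4.904×10¹² m³/s².
r_a = 7.490×10⁶ m.
Specific energy ε = v²/2 − μ/r = -5.274×10⁵ J/kg, so a = −μ/(2ε) = 4.649×10⁶ m.
The apsides satisfy r_p + r_a = 2a, so the perilune radius is 2a − r_a = 1.808×10⁶ m = 1807.9 km.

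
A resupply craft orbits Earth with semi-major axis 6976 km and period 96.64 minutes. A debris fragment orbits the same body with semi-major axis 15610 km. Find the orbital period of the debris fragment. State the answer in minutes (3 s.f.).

T₂ ≈ 323 minutes

Kepler's third law: T² ∝ a³, so T₂ = T₁ (a₂/a₁)^(3/2).
a₂/a₁ = 2.238, (a₂/a₁)^(3/2) = 3.347.
T₂ = 96.64 × 3.347 = 323.5 minutes.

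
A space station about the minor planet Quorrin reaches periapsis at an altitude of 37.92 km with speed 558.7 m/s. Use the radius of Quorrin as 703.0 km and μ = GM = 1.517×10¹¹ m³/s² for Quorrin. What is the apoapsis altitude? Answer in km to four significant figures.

r_p = 703.0 + 37.92 = 740.92 km = 7.409×10⁵ m.
Specific energy ε = v²/2 − μ/r = -4.867×10⁴ J/kg, so a = −μ/(2ε) = 1.558×10⁶ m.
The apsides satisfy r_p + r_a = 2a, so the apoapsis radius is 2a − r_p = 2.376×10⁶ m = 2375.8 km.
Apoapsis altitude = 2375.8 − 703.0 = 1672.8 km.

apoapsis altitude ≈ 1673 km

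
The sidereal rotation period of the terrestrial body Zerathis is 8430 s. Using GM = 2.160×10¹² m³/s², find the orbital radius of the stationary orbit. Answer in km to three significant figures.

r_sync ≈ 1570 km

A synchronous orbit has period T, so by Kepler's third law a = (μT²/4π²)^(1/3).
μT²/4π² = 2.160×10¹² × (8.430×10³)² / 39.48 = 3.888×10¹⁸ m³.
a = 1.572×10⁶ m = 1572.5 km.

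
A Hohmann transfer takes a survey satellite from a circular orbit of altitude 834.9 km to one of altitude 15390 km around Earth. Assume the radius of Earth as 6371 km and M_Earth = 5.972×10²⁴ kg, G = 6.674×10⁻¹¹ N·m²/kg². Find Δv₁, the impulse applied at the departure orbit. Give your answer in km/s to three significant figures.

μ = GM = 6.674×10⁻¹¹ × 5.972×10²⁴ = 3.986×10¹⁴ m³/s².
r₁ = 6371 + 834.9 = 7205.9 km = 7.2059×10⁶ m.
r₂ = 6371 + 15390 = 21761 km = 2.1761×10⁷ m.
Transfer ellipse a_t = (r₁ + r₂)/2 = 1.448×10⁷ m.
At r₁: circular v_c1 = √(μ/r₁) = 7437 m/s; transfer-perigee v_p = √[μ(2/r₁ − 1/a_t)] = 9116 m/s.
Δv₁ = v_p − v_c1 = 1679 m/s.
= 1.679 km/s.

Δv ≈ 1.68 km/s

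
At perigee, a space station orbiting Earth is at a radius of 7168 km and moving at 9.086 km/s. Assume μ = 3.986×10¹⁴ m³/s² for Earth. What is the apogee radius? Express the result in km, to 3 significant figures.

apogee radius ≈ 20600 km

r_p = 7.168×10⁶ m.
Specific energy ε = v²/2 − μ/r = -1.433×10⁷ J/kg, so a = −μ/(2ε) = 1.391×10⁷ m.
The apsides satisfy r_p + r_a = 2a, so the apogee radius is 2a − r_p = 2.065×10⁷ m = 20647 km.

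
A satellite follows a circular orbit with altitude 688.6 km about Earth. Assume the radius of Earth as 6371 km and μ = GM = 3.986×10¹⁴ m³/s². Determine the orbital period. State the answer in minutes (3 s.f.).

r = 6371 + 688.6 = 7059.6 km = 7.0596×10⁶ m.
Kepler's third law: T = 2π√(r³/μ) = 2π√((7.060×10⁶)³ / 3.986×10¹⁴).
r³/μ = 8.827×10⁵ s², so T = 2π × 9.395×10² = 5.903×10³ s.
Converting: 5.903×10³ s ÷ 60.00 = 98.39 minutes.

T ≈ 98.4 minutes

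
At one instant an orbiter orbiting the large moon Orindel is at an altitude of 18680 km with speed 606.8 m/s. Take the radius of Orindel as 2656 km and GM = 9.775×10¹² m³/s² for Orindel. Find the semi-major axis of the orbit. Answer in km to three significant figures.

a ≈ 17800 km

r = 2656 + 18680 = 21336 km = 2.134×10⁷ m.
Vis-viva rearranged: 1/a = 2/r − v²/μ = 9.374×10⁻⁸ − 3.767×10⁻⁸ = 5.607×10⁻⁸ m⁻¹.
a = 1.783×10⁷ m = 17835 km.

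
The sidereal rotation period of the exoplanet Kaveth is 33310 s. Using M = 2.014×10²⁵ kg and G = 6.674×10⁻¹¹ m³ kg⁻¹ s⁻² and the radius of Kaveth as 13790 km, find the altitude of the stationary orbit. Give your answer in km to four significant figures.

μ = GM = 6.674×10⁻¹¹ × 2.014×10²⁵ = 1.344×10¹⁵ m³/s².
A synchronous orbit has period T, so by Kepler's third law a = (μT²/4π²)^(1/3).
μT²/4π² = 1.344×10¹⁵ × (3.331×10⁴)² / 39.48 = 3.778×10²² m³.
a = 3.355×10⁷ m = 33554 km.
Altitude h = a − R = 33554 − 13790 = 19764 km.

h_sync ≈ 19760 km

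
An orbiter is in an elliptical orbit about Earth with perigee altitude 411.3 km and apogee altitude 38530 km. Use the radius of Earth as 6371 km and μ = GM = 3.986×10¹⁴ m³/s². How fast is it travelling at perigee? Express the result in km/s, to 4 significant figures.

v ≈ 10.11 km/s

r_p = 6371 + 411.3 = 6782.3 km = 6.7823×10⁶ m.
r_a = 6371 + 38530 = 44901 km = 4.4901×10⁷ m.
Semi-major axis a = (r_p + r_a)/2 = 25842 km = 2.584×10⁷ m.
Vis-viva: v² = μ(2/r − 1/a) = 3.986×10¹⁴ × (2.949×10⁻⁷ − 3.870×10⁻⁸) = 1.021×10⁸ m²/s².
v = 10110 m/s = 10.11 km/s.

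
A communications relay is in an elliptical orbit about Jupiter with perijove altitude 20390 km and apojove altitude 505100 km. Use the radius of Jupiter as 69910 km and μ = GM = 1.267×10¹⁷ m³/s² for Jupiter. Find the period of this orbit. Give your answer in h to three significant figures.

T ≈ 29.7 h

r_p = 69910 + 20390 = 90300 km = 9.0300×10⁷ m.
r_a = 69910 + 505100 = 575010 km = 5.7501×10⁸ m.
Semi-major axis a = (r_p + r_a)/2 = (90300 + 5.7501×10⁵)/2 = 3.3266×10⁵ km = 3.327×10⁸ m.
By Kepler's third law T = 2π√(a³/μ) = 2π × 1.705×10⁴ = 1.071×10⁵ s.
= 29.75 h.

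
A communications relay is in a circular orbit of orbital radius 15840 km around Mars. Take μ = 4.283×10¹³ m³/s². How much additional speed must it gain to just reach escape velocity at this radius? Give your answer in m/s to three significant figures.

Δv ≈ 681 m/s

r = 15840 km = 1.584×10⁷ m.
Circular speed v_c = √(μ/r) = 1644 m/s.
Escape speed v_esc = √(2μ/r) = √2 × v_c = 2325 m/s.
Δv = v_esc − v_c = 681.1 m/s.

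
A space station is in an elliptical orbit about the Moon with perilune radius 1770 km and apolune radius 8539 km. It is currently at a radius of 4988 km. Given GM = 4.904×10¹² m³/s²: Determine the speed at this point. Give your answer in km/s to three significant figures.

v ≈ 1.01 km/s

Semi-major axis a = (r_p + r_a)/2 = 5154.5 km = 5.154×10⁶ m.
Vis-viva: v² = μ(2/r − 1/a) = 4.904×10¹² × (4.010×10⁻⁷ − 1.940×10⁻⁷) = 1.015×10⁶ m²/s².
v = 1007 m/s = 1.007 km/s.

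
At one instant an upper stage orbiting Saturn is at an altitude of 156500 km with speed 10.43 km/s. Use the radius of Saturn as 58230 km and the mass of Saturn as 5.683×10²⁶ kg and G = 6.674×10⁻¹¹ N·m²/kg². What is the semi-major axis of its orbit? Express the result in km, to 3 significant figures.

μ = GM = 6.674×10⁻¹¹ × 5.683×10²⁶ = 3.793×10¹⁶ m³/s².
r = 58230 + 156500 = 2.1473×10⁵ km = 2.147×10⁸ m.
Vis-viva rearranged: 1/a = 2/r − v²/μ = 9.314×10⁻⁹ − 2.868×10⁻⁹ = 6.446×10⁻⁹ m⁻¹.
a = 1.551×10⁸ m = 1.5514×10⁵ km.

a ≈ 1.55×10⁵ km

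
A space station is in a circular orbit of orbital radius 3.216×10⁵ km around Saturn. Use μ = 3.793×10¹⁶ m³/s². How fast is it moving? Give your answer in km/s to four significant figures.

r = 3.216×10⁵ km = 3.216×10⁸ m.
For a circular orbit v = √(μ/r) = √(3.793×10¹⁶ / 3.216×10⁸) = √(1.179×10⁸) = 10860 m/s.
That is 10.86 km/s.

v ≈ 10.86 km/s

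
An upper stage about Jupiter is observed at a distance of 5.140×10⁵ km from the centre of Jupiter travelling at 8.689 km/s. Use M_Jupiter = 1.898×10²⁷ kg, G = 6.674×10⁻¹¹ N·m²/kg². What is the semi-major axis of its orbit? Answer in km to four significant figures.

μ = GM = 6.674×10⁻¹¹ × 1.898×10²⁷ = 1.267×10¹⁷ m³/s².
r = 5.140×10⁸ m.
Vis-viva rearranged: 1/a = 2/r − v²/μ = 3.891×10⁻⁹ − 5.960×10⁻¹⁰ = 3.295×10⁻⁹ m⁻¹.
a = 3.035×10⁸ m = 3.0349×10⁵ km.

a ≈ 3.035×10⁵ km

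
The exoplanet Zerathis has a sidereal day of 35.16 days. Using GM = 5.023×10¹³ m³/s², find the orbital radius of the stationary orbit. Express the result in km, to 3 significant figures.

r_sync ≈ 2.27×10⁵ km

T = 35.16 days = 3.038×10⁶ s.
A synchronous orbit has period T, so by Kepler's third law a = (μT²/4π²)^(1/3).
μT²/4π² = 5.023×10¹³ × (3.038×10⁶)² / 39.48 = 1.174×10²⁵ m³.
a = 2.273×10⁸ m = 2.2729×10⁵ km.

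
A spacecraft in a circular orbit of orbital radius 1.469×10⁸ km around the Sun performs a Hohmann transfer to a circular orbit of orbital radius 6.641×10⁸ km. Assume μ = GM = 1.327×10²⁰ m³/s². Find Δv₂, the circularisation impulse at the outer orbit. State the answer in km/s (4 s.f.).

Δv ≈ 5.628 km/s

r₁ = 1.469×10⁸ km = 1.469×10¹¹ m.
r₂ = 6.641×10⁸ km = 6.641×10¹¹ m.
Transfer ellipse a_t = (r₁ + r₂)/2 = 4.055×10¹¹ m.
At r₁: circular v_c1 = √(μ/r₁) = 30060 m/s; transfer-perihelion v_p = √[μ(2/r₁ − 1/a_t)] = 38460 m/s.
At r₂: circular v_c2 = √(μ/r₂) = 14140 m/s; transfer-aphelion v_a = √[μ(2/r₂ − 1/a_t)] = 8508 m/s.
Δv₂ = v_c2 − v_a = 5628 m/s.
= 5.628 km/s.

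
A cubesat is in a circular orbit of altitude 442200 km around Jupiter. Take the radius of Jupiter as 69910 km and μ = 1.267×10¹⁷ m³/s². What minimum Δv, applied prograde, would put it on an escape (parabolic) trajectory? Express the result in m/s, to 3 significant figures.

Δv ≈ 6520 m/s

r = 69910 + 442200 = 512110 km = 5.1211×10⁸ m.
Circular speed v_c = √(μ/r) = 15730 m/s.
Escape speed v_esc = √(2μ/r) = √2 × v_c = 22240 m/s.
Δv = v_esc − v_c = 6515 m/s.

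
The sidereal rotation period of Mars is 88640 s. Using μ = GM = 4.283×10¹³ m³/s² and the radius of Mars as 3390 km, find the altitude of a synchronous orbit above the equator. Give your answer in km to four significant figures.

A synchronous orbit has period T, so by Kepler's third law a = (μT²/4π²)^(1/3).
μT²/4π² = 4.283×10¹³ × (8.864×10⁴)² / 39.48 = 8.524×10²¹ m³.
a = 2.043×10⁷ m = 20428 km.
Altitude h = a − R = 20428 − 3390 = 17038 km.

h_sync ≈ 17040 km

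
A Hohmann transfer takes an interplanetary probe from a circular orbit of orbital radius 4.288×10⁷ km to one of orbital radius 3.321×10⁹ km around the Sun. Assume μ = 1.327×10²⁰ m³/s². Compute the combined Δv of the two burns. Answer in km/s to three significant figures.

r₁ = 4.288×10⁷ km = 4.288×10¹⁰ m.
r₂ = 3.321×10⁹ km = 3.321×10¹² m.
Transfer ellipse a_t = (r₁ + r₂)/2 = 1.682×10¹² m.
At r₁: circular v_c1 = √(μ/r₁) = 55630 m/s; transfer-perihelion v_p = √[μ(2/r₁ − 1/a_t)] = 78170 m/s.
Δv₁ = v_p − v_c1 = 22540 m/s.
At r₂: circular v_c2 = √(μ/r₂) = 6321 m/s; transfer-aphelion v_a = √[μ(2/r₂ − 1/a_t)] = 1009 m/s.
Δv₂ = v_c2 − v_a = 5312 m/s.
Total Δv = Δv₁ + Δv₂ = 27850 m/s = 27.85 km/s.

Δv_total ≈ 27.9 km/s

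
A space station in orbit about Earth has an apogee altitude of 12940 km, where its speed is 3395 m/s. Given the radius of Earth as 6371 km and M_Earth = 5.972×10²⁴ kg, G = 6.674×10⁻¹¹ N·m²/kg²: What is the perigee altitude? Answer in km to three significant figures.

perigee altitude ≈ 1110 km

μ = GM = 6.674×10⁻¹¹ × 5.972×10²⁴ = 3.986×10¹⁴ m³/s².
r_a = 6371 + 12940 = 19311 km = 1.931×10⁷ m.
Specific energy ε = v²/2 − μ/r = -1.488×10⁷ J/kg, so a = −μ/(2ε) = 1.340×10⁷ m.
The apsides satisfy r_p + r_a = 2a, so the perigee radius is 2a − r_a = 7.481×10⁶ m = 7480.9 km.
Perigee altitude = 7480.9 − 6371 = 1109.9 km.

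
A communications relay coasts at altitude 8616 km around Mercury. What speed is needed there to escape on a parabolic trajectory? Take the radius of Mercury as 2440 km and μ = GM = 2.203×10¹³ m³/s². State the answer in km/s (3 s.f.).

v_esc ≈ 2.00 km/s

r = 2440 + 8616 = 11056 km = 1.1056×10⁷ m.
Escape speed v_esc = √(2μ/r) = √(2 × 2.203×10¹³ / 1.106×10⁷) = √(3.985×10⁶) = 1996 m/s.
= 1.996 km/s.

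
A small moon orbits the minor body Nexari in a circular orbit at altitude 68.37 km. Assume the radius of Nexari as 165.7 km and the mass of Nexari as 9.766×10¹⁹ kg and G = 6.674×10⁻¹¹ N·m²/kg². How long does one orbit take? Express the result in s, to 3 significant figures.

μ = GM = 6.674×10⁻¹¹ × 9.766×10¹⁹ = 6.518×10⁹ m³/s².
r = 165.7 + 68.37 = 234.07 km = 2.3407×10⁵ m.
Kepler's third law: T = 2π√(r³/μ) = 2π√((2.341×10⁵)³ / 6.518×10⁹).
r³/μ = 1.968×10⁶ s², so T = 2π × 1.403×10³ = 8.813×10³ s.

T ≈ 8810 s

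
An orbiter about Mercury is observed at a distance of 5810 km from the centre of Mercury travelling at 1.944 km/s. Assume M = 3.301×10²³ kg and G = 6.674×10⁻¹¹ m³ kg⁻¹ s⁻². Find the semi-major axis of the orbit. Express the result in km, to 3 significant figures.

μ = GM = 6.674×10⁻¹¹ × 3.301×10²³ = 2.203×10¹³ m³/s².
r = 5.810×10⁶ m.
Specific orbital energy ε = v²/2 − μ/r = (1944)²/2 − 2.203×10¹³/5.810×10⁶ = -1.902×10⁶ J/kg.
Since ε = −μ/(2a), a = −μ/(2ε) = 5.791×10⁶ m = 5790.5 km.

a ≈ 5790 km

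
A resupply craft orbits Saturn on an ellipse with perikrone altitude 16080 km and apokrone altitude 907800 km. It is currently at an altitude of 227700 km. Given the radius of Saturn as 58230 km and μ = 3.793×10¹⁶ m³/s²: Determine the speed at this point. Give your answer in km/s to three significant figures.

v ≈ 13.9 km/s

r_p = 58230 + 16080 = 74310 km = 7.4310×10⁷ m.
r_a = 58230 + 907800 = 966030 km = 9.6603×10⁸ m.
r = 58230 + 227700 = 2.8593×10⁵ km = 2.859×10⁸ m.
Semi-major axis a = (r_p + r_a)/2 = 5.2017×10⁵ km = 5.202×10⁸ m.
Vis-viva: v² = μ(2/r − 1/a) = 3.793×10¹⁶ × (6.995×10⁻⁹ − 1.922×10⁻⁹) = 1.924×10⁸ m²/s².
v = 13870 m/s = 13.87 km/s.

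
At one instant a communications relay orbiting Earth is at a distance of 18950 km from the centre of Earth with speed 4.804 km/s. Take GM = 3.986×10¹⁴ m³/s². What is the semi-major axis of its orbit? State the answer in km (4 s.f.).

r = 1.895×10⁷ m.
Specific orbital energy ε = v²/2 − μ/r = (4804)²/2 − 3.986×10¹⁴/1.895×10⁷ = -9.495×10⁶ J/kg.
Since ε = −μ/(2a), a = −μ/(2ε) = 2.099×10⁷ m = 20990 km.

a ≈ 20990 km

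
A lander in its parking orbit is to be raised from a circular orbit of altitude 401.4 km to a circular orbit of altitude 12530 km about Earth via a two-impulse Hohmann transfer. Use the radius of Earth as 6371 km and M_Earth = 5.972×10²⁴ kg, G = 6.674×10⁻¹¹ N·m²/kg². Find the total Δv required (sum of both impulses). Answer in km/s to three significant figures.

Δv_total ≈ 2.89 km/s

μ = GM = 6.674×10⁻¹¹ × 5.972×10²⁴ = 3.986×10¹⁴ m³/s².
r₁ = 6371 + 401.4 = 6772.4 km = 6.7724×10⁶ m.
r₂ = 6371 + 12530 = 18901 km = 1.8901×10⁷ m.
Transfer ellipse a_t = (r₁ + r₂)/2 = 1.284×10⁷ m.
At r₁: circular v_c1 = √(μ/r₁) = 7672 m/s; transfer-perigee v_p = √[μ(2/r₁ − 1/a_t)] = 9309 m/s.
Δv₁ = v_p − v_c1 = 1637 m/s.
At r₂: circular v_c2 = √(μ/r₂) = 4592 m/s; transfer-apogee v_a = √[μ(2/r₂ − 1/a_t)] = 3335 m/s.
Δv₂ = v_c2 − v_a = 1257 m/s.
Total Δv = Δv₁ + Δv₂ = 2894 m/s = 2.894 km/s.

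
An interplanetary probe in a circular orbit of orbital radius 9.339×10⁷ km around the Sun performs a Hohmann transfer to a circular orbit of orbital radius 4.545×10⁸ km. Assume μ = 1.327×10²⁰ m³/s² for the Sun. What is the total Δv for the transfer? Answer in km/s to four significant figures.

Δv_total ≈ 17.97 km/s

r₁ = 9.339×10⁷ km = 9.339×10¹⁰ m.
r₂ = 4.545×10⁸ km = 4.545×10¹¹ m.
Transfer ellipse a_t = (r₁ + r₂)/2 = 2.739×10¹¹ m.
At r₁: circular v_c1 = √(μ/r₁) = 37700 m/s; transfer-perihelion v_p = √[μ(2/r₁ − 1/a_t)] = 48550 m/s.
Δv₁ = v_p − v_c1 = 10860 m/s.
At r₂: circular v_c2 = √(μ/r₂) = 17090 m/s; transfer-aphelion v_a = √[μ(2/r₂ − 1/a_t)] = 9977 m/s.
Δv₂ = v_c2 − v_a = 7110 m/s.
Total Δv = Δv₁ + Δv₂ = 17970 m/s = 17.97 km/s.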